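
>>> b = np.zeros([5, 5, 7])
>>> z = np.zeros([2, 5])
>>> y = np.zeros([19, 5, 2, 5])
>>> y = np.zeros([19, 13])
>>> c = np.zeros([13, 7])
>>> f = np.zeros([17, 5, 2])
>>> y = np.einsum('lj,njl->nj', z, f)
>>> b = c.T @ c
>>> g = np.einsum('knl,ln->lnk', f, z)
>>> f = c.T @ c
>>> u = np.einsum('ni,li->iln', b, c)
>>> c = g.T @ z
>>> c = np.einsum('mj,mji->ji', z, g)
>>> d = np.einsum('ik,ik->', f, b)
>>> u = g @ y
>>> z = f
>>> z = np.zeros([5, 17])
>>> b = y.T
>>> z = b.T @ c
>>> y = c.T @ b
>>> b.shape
(5, 17)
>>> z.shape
(17, 17)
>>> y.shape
(17, 17)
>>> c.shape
(5, 17)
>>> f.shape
(7, 7)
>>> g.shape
(2, 5, 17)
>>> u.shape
(2, 5, 5)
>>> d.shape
()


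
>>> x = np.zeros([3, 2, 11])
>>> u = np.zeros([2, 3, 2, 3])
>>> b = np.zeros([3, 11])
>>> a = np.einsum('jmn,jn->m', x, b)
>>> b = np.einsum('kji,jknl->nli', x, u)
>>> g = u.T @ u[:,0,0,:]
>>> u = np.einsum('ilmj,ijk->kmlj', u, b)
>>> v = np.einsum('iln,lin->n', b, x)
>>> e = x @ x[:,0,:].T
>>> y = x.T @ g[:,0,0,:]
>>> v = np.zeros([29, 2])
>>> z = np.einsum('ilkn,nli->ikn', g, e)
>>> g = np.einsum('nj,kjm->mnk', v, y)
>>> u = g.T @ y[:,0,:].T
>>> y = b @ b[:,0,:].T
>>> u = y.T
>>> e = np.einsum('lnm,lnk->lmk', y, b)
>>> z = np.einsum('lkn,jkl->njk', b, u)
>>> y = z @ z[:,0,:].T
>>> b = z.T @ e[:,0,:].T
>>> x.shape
(3, 2, 11)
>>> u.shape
(2, 3, 2)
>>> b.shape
(3, 2, 2)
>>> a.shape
(2,)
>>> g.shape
(3, 29, 11)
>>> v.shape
(29, 2)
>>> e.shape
(2, 2, 11)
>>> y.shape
(11, 2, 11)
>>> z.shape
(11, 2, 3)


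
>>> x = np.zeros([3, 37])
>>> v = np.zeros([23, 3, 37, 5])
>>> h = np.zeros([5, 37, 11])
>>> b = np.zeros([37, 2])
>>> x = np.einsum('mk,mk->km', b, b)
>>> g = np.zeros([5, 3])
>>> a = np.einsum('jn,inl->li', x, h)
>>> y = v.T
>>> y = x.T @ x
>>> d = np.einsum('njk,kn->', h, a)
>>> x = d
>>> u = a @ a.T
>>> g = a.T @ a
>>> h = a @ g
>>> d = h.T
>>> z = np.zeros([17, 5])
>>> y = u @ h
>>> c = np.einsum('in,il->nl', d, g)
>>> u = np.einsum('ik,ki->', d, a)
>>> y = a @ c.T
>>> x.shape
()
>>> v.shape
(23, 3, 37, 5)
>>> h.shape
(11, 5)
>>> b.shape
(37, 2)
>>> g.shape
(5, 5)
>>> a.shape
(11, 5)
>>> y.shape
(11, 11)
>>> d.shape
(5, 11)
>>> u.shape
()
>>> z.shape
(17, 5)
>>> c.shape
(11, 5)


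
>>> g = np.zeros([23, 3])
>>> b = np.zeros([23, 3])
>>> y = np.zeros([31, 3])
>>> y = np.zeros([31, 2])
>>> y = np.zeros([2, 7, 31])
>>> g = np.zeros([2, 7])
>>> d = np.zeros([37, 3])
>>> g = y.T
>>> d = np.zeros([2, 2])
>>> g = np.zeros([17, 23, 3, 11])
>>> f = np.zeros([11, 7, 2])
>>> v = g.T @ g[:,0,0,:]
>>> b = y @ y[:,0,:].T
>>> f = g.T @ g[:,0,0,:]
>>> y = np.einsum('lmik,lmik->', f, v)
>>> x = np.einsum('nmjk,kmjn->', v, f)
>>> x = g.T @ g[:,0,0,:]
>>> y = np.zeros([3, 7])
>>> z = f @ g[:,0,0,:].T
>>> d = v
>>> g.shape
(17, 23, 3, 11)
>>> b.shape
(2, 7, 2)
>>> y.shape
(3, 7)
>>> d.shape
(11, 3, 23, 11)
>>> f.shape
(11, 3, 23, 11)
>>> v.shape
(11, 3, 23, 11)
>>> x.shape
(11, 3, 23, 11)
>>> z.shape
(11, 3, 23, 17)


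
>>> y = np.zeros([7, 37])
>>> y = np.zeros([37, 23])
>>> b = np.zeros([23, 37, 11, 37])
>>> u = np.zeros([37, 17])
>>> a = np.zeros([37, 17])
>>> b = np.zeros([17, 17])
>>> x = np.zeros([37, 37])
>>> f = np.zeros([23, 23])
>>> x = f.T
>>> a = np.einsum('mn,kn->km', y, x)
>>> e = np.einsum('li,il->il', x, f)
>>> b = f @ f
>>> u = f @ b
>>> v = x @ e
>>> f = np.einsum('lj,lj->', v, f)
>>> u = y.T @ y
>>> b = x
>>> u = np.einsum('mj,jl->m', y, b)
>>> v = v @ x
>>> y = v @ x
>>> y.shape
(23, 23)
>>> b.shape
(23, 23)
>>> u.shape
(37,)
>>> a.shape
(23, 37)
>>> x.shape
(23, 23)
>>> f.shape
()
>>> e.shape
(23, 23)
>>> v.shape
(23, 23)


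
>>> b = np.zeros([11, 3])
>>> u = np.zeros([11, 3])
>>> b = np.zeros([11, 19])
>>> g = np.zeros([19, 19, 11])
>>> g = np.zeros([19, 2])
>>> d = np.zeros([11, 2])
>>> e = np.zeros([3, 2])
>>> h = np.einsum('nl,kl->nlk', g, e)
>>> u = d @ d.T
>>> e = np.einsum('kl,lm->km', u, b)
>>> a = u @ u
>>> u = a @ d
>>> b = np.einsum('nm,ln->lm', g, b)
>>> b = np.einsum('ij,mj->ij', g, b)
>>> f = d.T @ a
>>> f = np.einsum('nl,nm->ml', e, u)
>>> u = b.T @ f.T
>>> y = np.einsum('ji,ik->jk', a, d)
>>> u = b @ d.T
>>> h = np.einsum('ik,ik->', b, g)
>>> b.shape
(19, 2)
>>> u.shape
(19, 11)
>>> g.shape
(19, 2)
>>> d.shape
(11, 2)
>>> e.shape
(11, 19)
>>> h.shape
()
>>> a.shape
(11, 11)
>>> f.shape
(2, 19)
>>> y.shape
(11, 2)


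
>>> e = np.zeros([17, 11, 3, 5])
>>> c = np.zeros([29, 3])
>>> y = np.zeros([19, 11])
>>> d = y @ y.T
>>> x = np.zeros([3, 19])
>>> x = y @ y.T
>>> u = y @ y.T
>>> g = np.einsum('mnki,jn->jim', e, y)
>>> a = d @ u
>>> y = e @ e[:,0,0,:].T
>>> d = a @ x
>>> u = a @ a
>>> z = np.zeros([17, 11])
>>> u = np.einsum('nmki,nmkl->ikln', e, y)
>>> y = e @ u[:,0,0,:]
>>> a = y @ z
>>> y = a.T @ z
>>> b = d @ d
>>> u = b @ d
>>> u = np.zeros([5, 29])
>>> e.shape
(17, 11, 3, 5)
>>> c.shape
(29, 3)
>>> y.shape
(11, 3, 11, 11)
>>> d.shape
(19, 19)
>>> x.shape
(19, 19)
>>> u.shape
(5, 29)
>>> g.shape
(19, 5, 17)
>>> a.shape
(17, 11, 3, 11)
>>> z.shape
(17, 11)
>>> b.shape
(19, 19)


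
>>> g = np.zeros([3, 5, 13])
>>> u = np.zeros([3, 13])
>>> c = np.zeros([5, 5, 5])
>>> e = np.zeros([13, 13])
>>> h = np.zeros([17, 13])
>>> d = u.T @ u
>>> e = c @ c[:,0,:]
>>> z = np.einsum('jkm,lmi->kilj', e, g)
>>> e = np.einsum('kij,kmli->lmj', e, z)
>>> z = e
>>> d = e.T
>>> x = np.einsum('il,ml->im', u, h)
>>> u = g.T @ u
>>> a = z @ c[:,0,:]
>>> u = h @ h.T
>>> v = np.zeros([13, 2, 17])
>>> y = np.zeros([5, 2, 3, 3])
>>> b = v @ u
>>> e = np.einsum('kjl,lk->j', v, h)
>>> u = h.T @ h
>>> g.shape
(3, 5, 13)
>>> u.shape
(13, 13)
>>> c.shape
(5, 5, 5)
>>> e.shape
(2,)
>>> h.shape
(17, 13)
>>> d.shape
(5, 13, 3)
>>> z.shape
(3, 13, 5)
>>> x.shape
(3, 17)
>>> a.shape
(3, 13, 5)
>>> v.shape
(13, 2, 17)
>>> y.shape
(5, 2, 3, 3)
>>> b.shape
(13, 2, 17)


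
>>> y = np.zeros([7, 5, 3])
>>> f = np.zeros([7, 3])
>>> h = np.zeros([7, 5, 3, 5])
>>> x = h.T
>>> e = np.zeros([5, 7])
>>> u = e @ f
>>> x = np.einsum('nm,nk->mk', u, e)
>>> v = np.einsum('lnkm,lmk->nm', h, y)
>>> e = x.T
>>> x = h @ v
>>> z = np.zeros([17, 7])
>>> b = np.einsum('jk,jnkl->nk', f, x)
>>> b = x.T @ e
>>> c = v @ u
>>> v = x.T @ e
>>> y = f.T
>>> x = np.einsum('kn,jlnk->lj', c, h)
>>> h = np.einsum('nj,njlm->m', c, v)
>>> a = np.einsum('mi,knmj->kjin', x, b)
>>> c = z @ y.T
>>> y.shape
(3, 7)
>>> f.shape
(7, 3)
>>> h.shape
(3,)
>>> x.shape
(5, 7)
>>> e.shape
(7, 3)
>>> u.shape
(5, 3)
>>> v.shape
(5, 3, 5, 3)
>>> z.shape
(17, 7)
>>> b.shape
(5, 3, 5, 3)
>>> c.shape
(17, 3)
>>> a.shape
(5, 3, 7, 3)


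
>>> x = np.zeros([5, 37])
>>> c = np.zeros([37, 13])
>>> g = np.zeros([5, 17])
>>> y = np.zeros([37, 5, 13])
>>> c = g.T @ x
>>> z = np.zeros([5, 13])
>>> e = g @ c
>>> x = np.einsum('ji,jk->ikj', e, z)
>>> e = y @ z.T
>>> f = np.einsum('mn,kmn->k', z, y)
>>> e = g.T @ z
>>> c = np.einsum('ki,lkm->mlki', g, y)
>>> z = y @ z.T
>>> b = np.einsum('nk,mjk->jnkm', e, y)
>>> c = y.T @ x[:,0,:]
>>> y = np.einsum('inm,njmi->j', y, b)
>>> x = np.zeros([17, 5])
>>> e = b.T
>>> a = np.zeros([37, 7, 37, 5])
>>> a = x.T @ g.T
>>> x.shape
(17, 5)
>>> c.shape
(13, 5, 5)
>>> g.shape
(5, 17)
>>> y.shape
(17,)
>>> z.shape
(37, 5, 5)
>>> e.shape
(37, 13, 17, 5)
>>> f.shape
(37,)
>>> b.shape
(5, 17, 13, 37)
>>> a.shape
(5, 5)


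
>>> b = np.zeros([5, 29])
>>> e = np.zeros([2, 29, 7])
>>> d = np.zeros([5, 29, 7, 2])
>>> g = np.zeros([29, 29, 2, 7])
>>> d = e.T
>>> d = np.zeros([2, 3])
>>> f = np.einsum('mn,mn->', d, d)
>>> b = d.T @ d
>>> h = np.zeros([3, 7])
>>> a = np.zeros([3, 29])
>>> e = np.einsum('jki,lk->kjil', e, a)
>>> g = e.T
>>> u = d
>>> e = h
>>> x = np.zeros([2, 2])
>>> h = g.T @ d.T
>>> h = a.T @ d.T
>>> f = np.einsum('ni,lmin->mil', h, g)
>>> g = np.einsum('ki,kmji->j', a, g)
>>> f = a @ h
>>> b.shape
(3, 3)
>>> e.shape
(3, 7)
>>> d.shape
(2, 3)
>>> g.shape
(2,)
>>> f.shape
(3, 2)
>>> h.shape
(29, 2)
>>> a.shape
(3, 29)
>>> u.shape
(2, 3)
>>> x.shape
(2, 2)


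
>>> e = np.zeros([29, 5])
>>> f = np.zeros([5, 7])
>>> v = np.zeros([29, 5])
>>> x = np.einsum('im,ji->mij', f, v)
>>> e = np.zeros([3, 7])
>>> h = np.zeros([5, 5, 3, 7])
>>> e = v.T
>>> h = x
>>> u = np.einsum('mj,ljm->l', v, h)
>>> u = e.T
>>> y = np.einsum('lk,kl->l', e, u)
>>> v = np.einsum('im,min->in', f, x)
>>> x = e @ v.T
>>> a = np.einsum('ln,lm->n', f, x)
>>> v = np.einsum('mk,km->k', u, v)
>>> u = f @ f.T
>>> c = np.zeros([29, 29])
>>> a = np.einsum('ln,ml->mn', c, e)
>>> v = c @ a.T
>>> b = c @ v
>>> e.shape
(5, 29)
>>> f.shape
(5, 7)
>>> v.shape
(29, 5)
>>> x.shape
(5, 5)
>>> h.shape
(7, 5, 29)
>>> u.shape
(5, 5)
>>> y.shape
(5,)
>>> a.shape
(5, 29)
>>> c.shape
(29, 29)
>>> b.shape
(29, 5)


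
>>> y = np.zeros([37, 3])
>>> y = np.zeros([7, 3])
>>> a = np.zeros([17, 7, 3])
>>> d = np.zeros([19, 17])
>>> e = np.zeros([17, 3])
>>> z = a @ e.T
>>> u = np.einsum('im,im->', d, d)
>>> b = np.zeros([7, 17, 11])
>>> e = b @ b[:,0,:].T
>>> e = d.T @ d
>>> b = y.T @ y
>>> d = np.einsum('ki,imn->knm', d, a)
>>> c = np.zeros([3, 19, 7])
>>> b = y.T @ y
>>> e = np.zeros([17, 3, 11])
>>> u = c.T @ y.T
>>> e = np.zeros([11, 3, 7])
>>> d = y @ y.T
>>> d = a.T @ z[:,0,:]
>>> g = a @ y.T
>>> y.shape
(7, 3)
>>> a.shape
(17, 7, 3)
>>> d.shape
(3, 7, 17)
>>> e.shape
(11, 3, 7)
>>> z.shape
(17, 7, 17)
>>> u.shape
(7, 19, 7)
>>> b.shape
(3, 3)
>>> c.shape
(3, 19, 7)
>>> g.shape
(17, 7, 7)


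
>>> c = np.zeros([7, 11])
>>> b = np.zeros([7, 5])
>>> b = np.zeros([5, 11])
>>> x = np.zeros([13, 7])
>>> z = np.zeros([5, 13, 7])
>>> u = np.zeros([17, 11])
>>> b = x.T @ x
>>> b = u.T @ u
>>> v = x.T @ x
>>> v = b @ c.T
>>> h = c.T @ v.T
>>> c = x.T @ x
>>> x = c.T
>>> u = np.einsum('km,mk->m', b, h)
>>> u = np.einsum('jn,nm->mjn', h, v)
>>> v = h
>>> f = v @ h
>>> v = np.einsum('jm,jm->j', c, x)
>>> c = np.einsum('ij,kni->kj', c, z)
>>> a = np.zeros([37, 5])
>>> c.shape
(5, 7)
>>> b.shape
(11, 11)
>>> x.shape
(7, 7)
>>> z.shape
(5, 13, 7)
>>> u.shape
(7, 11, 11)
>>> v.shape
(7,)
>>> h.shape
(11, 11)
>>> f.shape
(11, 11)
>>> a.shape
(37, 5)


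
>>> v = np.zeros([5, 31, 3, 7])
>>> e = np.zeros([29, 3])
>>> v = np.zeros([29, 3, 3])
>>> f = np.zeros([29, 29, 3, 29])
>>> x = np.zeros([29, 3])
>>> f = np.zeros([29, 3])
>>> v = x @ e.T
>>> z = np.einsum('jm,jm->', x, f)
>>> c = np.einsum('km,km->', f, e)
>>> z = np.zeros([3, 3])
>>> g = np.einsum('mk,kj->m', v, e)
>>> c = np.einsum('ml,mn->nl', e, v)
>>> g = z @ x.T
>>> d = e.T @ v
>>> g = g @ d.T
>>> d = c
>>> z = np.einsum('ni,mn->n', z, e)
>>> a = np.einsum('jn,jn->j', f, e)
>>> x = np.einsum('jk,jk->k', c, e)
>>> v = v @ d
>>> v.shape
(29, 3)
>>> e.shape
(29, 3)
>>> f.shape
(29, 3)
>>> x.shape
(3,)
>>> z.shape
(3,)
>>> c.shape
(29, 3)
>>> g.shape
(3, 3)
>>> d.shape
(29, 3)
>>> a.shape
(29,)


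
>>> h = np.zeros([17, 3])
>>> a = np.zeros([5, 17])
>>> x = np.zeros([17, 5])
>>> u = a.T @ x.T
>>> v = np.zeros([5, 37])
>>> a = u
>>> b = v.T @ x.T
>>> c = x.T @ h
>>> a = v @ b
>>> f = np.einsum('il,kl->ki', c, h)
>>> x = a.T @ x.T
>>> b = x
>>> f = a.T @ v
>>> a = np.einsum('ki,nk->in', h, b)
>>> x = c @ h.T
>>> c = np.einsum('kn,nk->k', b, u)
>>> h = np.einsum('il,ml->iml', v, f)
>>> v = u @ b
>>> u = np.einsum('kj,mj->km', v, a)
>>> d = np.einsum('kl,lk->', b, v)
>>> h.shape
(5, 17, 37)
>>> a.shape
(3, 17)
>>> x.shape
(5, 17)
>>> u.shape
(17, 3)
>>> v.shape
(17, 17)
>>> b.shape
(17, 17)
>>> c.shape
(17,)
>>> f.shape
(17, 37)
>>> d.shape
()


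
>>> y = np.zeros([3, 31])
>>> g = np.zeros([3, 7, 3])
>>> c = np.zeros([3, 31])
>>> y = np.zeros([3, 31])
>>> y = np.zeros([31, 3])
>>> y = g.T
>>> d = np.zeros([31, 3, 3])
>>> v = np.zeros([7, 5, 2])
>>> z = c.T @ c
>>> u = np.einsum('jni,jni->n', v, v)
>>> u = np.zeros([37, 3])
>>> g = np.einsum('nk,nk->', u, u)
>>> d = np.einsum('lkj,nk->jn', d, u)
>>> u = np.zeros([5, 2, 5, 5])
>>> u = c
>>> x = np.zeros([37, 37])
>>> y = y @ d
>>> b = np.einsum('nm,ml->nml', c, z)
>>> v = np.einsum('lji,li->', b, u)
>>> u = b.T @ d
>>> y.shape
(3, 7, 37)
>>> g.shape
()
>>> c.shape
(3, 31)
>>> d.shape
(3, 37)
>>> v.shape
()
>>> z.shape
(31, 31)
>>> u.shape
(31, 31, 37)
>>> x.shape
(37, 37)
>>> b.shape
(3, 31, 31)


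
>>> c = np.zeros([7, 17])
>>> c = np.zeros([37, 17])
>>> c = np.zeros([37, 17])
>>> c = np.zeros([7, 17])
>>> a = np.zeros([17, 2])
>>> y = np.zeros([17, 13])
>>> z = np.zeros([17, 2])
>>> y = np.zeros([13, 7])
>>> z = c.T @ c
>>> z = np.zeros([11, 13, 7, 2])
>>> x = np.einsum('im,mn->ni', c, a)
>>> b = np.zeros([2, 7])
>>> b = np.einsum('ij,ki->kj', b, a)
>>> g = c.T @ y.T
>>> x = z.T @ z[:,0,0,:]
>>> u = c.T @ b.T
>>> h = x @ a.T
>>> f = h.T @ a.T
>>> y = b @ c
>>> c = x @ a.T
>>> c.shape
(2, 7, 13, 17)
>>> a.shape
(17, 2)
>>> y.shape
(17, 17)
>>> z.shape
(11, 13, 7, 2)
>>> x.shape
(2, 7, 13, 2)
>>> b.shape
(17, 7)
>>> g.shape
(17, 13)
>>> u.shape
(17, 17)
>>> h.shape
(2, 7, 13, 17)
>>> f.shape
(17, 13, 7, 17)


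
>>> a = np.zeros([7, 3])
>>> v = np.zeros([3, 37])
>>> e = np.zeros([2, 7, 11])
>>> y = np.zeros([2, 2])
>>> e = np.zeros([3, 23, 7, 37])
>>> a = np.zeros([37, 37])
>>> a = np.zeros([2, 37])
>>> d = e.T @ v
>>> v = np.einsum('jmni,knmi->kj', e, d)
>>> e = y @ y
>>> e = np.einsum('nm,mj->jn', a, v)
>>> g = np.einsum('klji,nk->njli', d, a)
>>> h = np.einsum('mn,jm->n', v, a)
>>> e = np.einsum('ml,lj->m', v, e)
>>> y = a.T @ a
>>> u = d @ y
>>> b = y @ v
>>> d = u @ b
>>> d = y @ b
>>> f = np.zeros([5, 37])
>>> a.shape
(2, 37)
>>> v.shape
(37, 3)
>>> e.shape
(37,)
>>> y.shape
(37, 37)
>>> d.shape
(37, 3)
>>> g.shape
(2, 23, 7, 37)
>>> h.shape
(3,)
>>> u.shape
(37, 7, 23, 37)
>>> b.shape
(37, 3)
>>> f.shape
(5, 37)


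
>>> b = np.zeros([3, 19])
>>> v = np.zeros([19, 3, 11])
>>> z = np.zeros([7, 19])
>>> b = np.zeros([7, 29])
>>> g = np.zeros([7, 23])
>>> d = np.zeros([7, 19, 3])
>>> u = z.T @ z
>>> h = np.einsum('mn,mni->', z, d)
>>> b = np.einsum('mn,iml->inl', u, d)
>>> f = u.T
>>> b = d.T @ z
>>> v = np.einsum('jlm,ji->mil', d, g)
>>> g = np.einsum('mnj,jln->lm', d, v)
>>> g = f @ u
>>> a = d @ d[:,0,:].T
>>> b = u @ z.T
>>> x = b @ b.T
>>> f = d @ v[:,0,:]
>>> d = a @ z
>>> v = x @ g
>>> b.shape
(19, 7)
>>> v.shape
(19, 19)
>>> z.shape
(7, 19)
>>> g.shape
(19, 19)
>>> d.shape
(7, 19, 19)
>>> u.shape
(19, 19)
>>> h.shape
()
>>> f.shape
(7, 19, 19)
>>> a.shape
(7, 19, 7)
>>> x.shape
(19, 19)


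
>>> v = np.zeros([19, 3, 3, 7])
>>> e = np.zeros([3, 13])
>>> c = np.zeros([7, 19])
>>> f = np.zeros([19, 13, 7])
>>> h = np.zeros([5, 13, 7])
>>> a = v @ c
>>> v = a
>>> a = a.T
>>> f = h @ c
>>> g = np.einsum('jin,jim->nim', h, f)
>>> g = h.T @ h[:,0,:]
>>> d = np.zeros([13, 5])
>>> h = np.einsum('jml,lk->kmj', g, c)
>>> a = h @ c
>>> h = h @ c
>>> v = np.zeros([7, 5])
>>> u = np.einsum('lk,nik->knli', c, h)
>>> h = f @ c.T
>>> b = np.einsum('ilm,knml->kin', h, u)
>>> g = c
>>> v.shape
(7, 5)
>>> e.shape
(3, 13)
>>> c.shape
(7, 19)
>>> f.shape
(5, 13, 19)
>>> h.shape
(5, 13, 7)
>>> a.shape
(19, 13, 19)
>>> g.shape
(7, 19)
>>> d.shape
(13, 5)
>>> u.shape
(19, 19, 7, 13)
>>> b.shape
(19, 5, 19)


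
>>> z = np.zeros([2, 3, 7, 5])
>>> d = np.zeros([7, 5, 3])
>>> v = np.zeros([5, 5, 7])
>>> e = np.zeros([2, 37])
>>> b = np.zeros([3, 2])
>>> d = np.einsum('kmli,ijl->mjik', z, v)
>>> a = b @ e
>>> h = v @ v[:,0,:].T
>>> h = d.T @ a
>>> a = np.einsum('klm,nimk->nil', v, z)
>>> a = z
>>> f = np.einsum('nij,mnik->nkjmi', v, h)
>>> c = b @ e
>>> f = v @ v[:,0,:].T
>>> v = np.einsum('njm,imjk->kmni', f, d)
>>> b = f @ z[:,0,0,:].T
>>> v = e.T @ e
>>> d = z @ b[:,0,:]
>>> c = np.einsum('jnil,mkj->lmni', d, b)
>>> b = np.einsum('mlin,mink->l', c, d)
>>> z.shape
(2, 3, 7, 5)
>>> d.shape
(2, 3, 7, 2)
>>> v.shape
(37, 37)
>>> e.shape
(2, 37)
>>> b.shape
(5,)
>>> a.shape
(2, 3, 7, 5)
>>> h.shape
(2, 5, 5, 37)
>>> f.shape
(5, 5, 5)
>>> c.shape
(2, 5, 3, 7)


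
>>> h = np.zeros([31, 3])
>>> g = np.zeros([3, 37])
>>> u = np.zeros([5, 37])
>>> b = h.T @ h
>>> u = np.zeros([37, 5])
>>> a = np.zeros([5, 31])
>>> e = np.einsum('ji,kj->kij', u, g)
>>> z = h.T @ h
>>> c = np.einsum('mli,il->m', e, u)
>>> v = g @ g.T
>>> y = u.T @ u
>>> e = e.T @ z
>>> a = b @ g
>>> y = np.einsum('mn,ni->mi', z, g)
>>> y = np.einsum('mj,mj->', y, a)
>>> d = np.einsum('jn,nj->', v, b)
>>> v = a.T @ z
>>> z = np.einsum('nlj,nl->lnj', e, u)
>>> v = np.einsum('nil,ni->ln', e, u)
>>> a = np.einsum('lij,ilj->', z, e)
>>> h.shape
(31, 3)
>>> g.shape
(3, 37)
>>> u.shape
(37, 5)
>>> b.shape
(3, 3)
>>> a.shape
()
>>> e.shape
(37, 5, 3)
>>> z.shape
(5, 37, 3)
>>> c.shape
(3,)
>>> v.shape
(3, 37)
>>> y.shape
()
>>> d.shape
()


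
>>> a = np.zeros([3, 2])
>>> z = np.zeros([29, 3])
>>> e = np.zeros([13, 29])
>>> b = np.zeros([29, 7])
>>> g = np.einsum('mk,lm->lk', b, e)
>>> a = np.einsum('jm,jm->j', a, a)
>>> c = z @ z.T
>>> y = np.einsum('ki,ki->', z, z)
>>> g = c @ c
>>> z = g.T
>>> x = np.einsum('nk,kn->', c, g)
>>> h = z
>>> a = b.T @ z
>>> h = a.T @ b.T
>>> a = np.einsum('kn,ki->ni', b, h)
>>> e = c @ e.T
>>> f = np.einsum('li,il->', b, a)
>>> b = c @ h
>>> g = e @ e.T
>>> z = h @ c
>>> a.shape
(7, 29)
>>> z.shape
(29, 29)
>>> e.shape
(29, 13)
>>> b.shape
(29, 29)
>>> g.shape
(29, 29)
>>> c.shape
(29, 29)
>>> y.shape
()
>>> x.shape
()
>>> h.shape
(29, 29)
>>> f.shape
()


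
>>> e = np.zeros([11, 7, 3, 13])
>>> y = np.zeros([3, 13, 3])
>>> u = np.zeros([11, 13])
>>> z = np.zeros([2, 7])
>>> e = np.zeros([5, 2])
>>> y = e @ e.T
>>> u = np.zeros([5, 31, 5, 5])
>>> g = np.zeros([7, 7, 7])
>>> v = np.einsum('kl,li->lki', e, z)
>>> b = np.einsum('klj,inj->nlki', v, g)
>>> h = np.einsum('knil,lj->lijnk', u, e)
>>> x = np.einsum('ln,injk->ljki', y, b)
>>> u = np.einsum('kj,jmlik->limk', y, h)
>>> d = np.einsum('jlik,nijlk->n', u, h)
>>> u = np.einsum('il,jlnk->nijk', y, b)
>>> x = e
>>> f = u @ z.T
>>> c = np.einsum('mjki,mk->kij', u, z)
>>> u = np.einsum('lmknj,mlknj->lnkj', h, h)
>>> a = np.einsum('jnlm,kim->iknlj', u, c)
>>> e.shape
(5, 2)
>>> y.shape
(5, 5)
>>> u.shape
(5, 31, 2, 5)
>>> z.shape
(2, 7)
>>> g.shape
(7, 7, 7)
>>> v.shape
(2, 5, 7)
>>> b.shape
(7, 5, 2, 7)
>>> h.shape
(5, 5, 2, 31, 5)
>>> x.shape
(5, 2)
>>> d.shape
(5,)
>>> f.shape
(2, 5, 7, 2)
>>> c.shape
(7, 7, 5)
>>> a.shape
(7, 7, 31, 2, 5)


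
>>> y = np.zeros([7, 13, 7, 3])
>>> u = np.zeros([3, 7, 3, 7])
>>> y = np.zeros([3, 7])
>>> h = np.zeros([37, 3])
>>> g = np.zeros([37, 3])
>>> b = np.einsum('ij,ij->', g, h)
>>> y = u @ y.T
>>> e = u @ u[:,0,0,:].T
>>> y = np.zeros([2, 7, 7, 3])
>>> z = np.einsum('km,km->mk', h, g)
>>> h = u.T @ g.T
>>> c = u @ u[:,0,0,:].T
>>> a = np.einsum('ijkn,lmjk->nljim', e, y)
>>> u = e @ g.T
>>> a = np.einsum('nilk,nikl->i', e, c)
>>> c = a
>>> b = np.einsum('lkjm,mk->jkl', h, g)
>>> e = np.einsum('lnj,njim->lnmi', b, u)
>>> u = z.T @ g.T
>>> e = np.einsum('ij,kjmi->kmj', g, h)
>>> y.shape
(2, 7, 7, 3)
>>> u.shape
(37, 37)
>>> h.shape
(7, 3, 7, 37)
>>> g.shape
(37, 3)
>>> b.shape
(7, 3, 7)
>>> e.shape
(7, 7, 3)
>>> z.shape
(3, 37)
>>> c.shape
(7,)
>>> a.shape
(7,)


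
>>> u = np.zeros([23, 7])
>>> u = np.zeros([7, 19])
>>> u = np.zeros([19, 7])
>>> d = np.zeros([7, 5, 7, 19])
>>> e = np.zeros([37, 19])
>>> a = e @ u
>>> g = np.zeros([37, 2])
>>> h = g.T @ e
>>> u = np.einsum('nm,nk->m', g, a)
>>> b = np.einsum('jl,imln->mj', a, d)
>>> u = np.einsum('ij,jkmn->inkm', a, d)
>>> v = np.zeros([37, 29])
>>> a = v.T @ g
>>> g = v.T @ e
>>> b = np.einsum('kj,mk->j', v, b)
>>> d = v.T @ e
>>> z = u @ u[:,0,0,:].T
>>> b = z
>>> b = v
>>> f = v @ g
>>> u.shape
(37, 19, 5, 7)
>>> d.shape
(29, 19)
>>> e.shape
(37, 19)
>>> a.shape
(29, 2)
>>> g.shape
(29, 19)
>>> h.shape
(2, 19)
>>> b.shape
(37, 29)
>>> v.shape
(37, 29)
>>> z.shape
(37, 19, 5, 37)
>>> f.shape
(37, 19)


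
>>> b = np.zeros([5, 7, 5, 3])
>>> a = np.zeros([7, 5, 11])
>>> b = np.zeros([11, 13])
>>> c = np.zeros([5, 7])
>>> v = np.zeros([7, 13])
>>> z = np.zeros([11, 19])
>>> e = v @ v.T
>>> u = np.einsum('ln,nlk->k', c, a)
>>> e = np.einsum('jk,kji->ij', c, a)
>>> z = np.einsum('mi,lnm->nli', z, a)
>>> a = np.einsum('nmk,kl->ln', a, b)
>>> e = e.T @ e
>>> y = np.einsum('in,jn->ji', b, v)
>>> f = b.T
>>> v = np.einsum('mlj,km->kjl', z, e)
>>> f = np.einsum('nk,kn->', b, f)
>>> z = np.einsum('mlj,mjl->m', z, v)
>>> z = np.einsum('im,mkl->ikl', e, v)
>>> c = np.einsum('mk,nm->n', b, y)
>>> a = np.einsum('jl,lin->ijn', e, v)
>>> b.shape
(11, 13)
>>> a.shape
(19, 5, 7)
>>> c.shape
(7,)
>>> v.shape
(5, 19, 7)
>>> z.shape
(5, 19, 7)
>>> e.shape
(5, 5)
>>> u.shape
(11,)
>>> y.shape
(7, 11)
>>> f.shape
()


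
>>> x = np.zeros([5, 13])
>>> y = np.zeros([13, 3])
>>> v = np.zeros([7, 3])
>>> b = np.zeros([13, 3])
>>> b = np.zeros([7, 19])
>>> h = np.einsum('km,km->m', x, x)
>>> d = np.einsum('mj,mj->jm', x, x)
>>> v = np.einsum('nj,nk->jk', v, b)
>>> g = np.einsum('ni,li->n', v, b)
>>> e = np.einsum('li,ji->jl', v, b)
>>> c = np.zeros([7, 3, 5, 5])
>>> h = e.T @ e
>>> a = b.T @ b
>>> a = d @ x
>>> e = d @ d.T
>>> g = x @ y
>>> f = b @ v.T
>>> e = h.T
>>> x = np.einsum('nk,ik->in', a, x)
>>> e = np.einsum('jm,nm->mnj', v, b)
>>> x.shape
(5, 13)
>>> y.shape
(13, 3)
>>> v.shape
(3, 19)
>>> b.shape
(7, 19)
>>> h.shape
(3, 3)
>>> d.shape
(13, 5)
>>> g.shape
(5, 3)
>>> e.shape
(19, 7, 3)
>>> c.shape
(7, 3, 5, 5)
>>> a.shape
(13, 13)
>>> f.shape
(7, 3)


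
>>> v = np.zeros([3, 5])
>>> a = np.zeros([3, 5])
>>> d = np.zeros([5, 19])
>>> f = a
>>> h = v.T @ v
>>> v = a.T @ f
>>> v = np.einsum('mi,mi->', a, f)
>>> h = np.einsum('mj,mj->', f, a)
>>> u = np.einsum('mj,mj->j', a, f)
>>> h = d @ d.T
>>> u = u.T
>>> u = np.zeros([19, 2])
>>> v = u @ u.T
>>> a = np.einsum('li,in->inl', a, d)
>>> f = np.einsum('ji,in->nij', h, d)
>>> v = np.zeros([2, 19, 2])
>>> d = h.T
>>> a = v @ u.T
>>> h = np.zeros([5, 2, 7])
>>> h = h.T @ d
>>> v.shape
(2, 19, 2)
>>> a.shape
(2, 19, 19)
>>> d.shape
(5, 5)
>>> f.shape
(19, 5, 5)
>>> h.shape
(7, 2, 5)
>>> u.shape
(19, 2)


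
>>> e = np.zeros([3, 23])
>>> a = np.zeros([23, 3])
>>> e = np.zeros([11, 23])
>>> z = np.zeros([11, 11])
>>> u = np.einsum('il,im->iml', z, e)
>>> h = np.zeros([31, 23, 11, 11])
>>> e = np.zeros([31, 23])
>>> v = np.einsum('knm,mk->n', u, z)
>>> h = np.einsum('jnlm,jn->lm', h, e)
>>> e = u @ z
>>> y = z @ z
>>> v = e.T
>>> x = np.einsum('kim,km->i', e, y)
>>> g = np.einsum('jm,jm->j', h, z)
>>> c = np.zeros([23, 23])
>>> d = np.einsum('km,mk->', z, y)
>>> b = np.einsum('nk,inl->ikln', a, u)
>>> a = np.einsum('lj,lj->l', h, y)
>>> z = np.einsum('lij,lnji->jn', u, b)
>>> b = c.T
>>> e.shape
(11, 23, 11)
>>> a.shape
(11,)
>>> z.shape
(11, 3)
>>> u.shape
(11, 23, 11)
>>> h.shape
(11, 11)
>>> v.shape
(11, 23, 11)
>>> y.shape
(11, 11)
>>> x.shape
(23,)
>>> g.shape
(11,)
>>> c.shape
(23, 23)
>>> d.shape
()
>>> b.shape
(23, 23)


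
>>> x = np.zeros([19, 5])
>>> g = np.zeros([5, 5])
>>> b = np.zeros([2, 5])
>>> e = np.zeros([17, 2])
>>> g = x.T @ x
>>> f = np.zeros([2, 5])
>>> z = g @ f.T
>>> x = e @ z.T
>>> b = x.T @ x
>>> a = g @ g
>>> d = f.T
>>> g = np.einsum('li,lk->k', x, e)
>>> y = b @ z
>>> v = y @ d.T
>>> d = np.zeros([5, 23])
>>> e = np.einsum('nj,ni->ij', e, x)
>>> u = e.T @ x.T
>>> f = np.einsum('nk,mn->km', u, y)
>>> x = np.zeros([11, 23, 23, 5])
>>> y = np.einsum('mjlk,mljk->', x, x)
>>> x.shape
(11, 23, 23, 5)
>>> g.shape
(2,)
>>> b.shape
(5, 5)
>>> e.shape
(5, 2)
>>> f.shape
(17, 5)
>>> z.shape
(5, 2)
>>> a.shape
(5, 5)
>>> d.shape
(5, 23)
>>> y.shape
()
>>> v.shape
(5, 5)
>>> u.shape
(2, 17)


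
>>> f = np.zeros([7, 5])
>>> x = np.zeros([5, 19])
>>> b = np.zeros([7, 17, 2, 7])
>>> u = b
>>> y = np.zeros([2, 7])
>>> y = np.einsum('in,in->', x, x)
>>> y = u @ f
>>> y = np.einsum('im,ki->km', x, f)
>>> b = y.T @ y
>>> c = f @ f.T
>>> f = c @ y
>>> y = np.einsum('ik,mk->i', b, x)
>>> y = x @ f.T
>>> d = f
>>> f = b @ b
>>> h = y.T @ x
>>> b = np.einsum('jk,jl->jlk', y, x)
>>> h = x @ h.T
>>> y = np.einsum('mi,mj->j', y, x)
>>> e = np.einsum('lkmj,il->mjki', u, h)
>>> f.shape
(19, 19)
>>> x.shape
(5, 19)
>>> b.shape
(5, 19, 7)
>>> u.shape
(7, 17, 2, 7)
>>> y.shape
(19,)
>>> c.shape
(7, 7)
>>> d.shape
(7, 19)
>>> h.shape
(5, 7)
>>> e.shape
(2, 7, 17, 5)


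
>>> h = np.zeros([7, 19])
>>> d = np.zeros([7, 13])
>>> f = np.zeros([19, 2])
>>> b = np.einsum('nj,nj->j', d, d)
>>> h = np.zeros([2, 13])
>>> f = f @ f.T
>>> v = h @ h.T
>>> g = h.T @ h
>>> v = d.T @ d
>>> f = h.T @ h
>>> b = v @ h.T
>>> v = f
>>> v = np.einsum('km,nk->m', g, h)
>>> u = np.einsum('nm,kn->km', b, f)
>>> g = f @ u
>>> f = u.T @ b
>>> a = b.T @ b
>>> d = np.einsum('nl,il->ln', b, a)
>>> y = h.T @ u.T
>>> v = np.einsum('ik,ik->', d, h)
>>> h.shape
(2, 13)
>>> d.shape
(2, 13)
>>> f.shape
(2, 2)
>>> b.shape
(13, 2)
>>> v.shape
()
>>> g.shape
(13, 2)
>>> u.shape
(13, 2)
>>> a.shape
(2, 2)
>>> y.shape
(13, 13)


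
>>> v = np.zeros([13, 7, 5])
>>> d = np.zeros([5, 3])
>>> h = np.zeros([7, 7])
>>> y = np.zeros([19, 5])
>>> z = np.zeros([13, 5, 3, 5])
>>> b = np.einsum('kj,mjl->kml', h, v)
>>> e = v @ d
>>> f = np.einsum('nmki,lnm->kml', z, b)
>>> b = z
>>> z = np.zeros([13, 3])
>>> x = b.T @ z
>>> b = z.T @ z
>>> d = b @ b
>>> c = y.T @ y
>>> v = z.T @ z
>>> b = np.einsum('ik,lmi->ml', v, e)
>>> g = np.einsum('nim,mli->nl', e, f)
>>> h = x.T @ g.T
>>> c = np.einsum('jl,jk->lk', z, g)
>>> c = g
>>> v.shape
(3, 3)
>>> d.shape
(3, 3)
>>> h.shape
(3, 5, 3, 13)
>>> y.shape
(19, 5)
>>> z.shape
(13, 3)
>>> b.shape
(7, 13)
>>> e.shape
(13, 7, 3)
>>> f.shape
(3, 5, 7)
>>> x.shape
(5, 3, 5, 3)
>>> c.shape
(13, 5)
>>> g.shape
(13, 5)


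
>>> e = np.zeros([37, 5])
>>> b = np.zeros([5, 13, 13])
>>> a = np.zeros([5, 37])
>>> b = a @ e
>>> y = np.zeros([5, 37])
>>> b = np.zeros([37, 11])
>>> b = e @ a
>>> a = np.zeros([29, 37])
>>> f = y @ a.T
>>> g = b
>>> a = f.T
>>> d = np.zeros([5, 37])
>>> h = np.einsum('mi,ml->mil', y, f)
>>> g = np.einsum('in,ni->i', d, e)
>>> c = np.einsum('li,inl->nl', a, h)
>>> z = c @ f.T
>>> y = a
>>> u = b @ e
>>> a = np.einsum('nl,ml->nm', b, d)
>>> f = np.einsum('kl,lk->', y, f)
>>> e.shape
(37, 5)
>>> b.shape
(37, 37)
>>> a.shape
(37, 5)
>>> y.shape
(29, 5)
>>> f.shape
()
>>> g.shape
(5,)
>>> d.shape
(5, 37)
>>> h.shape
(5, 37, 29)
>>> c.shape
(37, 29)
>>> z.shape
(37, 5)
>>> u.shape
(37, 5)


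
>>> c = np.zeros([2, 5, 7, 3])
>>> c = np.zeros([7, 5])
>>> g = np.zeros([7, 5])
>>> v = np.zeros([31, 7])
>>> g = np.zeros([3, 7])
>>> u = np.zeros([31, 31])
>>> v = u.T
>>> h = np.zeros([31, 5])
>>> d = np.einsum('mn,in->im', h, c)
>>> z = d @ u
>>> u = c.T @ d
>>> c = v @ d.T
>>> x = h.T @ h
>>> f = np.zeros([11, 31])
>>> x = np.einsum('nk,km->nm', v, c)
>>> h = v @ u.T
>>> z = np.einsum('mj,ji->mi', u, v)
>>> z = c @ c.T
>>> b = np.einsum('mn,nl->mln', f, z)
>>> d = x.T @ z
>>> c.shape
(31, 7)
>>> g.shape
(3, 7)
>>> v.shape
(31, 31)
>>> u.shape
(5, 31)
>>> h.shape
(31, 5)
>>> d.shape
(7, 31)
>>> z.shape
(31, 31)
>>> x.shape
(31, 7)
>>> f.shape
(11, 31)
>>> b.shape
(11, 31, 31)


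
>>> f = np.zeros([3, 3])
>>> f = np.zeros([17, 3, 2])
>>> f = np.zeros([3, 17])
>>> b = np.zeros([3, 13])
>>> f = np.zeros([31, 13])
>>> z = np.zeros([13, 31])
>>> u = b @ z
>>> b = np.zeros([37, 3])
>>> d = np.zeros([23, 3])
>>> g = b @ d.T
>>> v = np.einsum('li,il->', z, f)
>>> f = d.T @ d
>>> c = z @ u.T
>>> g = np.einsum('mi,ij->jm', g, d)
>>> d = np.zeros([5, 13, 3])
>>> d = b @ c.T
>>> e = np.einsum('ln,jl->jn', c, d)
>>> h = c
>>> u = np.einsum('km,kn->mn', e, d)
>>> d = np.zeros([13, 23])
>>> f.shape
(3, 3)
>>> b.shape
(37, 3)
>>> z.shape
(13, 31)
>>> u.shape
(3, 13)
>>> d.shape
(13, 23)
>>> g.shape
(3, 37)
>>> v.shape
()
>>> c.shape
(13, 3)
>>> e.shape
(37, 3)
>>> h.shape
(13, 3)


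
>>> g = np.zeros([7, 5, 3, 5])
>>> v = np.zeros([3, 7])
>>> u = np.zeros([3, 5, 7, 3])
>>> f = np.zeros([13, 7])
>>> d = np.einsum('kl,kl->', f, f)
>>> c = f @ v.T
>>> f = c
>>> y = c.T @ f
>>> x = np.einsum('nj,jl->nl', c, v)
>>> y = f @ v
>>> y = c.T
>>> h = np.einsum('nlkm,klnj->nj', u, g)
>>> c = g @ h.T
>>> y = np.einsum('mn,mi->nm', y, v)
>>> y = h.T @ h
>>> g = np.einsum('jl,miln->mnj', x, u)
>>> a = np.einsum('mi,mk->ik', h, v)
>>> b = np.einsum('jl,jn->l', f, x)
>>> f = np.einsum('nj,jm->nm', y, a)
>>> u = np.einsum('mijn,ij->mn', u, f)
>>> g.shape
(3, 3, 13)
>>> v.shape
(3, 7)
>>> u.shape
(3, 3)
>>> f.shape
(5, 7)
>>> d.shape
()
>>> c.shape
(7, 5, 3, 3)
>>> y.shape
(5, 5)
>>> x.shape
(13, 7)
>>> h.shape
(3, 5)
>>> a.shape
(5, 7)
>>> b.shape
(3,)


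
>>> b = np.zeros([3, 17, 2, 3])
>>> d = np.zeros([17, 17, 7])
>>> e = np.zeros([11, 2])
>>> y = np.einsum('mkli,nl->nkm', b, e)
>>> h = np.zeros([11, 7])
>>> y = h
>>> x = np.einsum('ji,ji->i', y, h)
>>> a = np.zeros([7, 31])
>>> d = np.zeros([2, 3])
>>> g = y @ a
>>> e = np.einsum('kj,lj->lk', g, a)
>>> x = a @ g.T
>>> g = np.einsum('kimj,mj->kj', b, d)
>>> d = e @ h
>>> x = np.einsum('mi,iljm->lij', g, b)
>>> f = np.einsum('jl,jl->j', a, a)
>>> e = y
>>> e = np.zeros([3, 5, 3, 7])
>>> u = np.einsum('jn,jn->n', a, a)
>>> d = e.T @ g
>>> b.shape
(3, 17, 2, 3)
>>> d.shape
(7, 3, 5, 3)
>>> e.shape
(3, 5, 3, 7)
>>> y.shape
(11, 7)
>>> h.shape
(11, 7)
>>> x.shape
(17, 3, 2)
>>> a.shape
(7, 31)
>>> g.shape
(3, 3)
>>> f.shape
(7,)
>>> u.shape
(31,)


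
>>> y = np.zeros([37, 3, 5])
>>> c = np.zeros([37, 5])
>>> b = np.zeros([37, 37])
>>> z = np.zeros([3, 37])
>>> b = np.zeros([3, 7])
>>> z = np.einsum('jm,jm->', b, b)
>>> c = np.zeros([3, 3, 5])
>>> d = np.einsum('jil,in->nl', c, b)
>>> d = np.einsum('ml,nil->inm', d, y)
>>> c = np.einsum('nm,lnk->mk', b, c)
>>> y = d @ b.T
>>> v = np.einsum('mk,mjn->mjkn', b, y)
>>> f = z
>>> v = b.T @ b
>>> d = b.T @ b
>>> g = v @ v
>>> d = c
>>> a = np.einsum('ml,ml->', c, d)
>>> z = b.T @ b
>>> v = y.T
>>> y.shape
(3, 37, 3)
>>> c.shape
(7, 5)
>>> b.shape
(3, 7)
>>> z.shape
(7, 7)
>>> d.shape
(7, 5)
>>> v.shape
(3, 37, 3)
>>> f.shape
()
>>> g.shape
(7, 7)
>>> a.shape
()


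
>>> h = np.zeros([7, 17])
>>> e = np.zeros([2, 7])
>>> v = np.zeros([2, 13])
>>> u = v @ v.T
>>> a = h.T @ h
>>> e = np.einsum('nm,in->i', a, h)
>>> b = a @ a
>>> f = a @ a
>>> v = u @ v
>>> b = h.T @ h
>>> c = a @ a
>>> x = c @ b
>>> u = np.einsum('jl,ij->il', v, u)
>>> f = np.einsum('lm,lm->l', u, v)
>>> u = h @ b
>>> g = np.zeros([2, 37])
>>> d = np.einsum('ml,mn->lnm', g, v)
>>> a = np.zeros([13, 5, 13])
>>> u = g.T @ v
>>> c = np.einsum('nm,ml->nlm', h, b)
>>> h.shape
(7, 17)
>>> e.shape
(7,)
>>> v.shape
(2, 13)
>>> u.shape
(37, 13)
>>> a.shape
(13, 5, 13)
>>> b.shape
(17, 17)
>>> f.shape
(2,)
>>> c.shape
(7, 17, 17)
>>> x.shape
(17, 17)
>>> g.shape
(2, 37)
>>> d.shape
(37, 13, 2)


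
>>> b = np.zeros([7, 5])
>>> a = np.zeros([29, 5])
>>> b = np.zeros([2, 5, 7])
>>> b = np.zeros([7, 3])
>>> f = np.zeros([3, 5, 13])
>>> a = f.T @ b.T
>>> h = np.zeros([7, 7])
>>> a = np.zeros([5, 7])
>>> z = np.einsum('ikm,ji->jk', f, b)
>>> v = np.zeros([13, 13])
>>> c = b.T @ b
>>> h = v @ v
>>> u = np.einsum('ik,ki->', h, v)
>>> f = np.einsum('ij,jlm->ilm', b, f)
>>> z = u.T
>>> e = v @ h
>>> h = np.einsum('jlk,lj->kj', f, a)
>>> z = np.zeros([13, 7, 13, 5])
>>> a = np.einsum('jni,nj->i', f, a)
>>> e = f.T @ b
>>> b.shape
(7, 3)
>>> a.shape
(13,)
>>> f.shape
(7, 5, 13)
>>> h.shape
(13, 7)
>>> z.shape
(13, 7, 13, 5)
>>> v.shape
(13, 13)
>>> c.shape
(3, 3)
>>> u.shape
()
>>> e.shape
(13, 5, 3)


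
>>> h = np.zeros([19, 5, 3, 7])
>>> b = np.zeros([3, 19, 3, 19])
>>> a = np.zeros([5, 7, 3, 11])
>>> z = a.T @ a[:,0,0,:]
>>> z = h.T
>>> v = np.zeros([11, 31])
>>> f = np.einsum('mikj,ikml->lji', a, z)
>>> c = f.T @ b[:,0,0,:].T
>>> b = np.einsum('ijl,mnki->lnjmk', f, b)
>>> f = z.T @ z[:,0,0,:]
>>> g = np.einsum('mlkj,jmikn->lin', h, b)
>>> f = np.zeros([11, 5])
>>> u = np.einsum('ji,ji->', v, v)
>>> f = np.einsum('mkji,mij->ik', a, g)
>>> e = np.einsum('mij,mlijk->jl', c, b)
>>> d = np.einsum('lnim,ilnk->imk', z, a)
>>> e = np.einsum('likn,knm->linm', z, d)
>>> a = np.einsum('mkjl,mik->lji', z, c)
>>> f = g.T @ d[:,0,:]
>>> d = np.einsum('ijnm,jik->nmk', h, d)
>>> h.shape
(19, 5, 3, 7)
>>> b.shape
(7, 19, 11, 3, 3)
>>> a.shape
(19, 5, 11)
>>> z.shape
(7, 3, 5, 19)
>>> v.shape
(11, 31)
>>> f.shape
(3, 11, 11)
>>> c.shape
(7, 11, 3)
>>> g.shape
(5, 11, 3)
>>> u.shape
()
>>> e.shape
(7, 3, 19, 11)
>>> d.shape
(3, 7, 11)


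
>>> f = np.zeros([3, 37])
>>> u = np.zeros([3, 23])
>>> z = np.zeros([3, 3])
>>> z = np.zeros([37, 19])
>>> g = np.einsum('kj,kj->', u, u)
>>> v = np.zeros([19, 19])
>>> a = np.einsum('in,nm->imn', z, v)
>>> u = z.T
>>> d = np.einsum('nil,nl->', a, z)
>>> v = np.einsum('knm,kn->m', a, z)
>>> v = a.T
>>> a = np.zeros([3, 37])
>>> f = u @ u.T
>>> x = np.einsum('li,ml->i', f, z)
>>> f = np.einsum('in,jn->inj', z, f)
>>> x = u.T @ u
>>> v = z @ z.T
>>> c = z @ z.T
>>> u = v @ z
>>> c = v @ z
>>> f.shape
(37, 19, 19)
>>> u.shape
(37, 19)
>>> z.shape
(37, 19)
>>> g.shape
()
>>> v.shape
(37, 37)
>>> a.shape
(3, 37)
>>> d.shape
()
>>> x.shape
(37, 37)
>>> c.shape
(37, 19)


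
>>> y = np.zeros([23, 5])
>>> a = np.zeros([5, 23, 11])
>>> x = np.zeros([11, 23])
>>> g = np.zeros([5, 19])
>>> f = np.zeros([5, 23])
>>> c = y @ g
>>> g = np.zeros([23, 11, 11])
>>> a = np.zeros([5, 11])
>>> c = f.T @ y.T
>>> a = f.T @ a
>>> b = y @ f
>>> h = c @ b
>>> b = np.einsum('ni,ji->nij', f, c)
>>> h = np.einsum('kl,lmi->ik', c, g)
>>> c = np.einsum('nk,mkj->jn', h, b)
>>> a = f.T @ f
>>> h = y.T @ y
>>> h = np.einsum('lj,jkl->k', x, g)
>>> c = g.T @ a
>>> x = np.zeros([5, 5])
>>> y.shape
(23, 5)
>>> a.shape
(23, 23)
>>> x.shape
(5, 5)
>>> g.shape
(23, 11, 11)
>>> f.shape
(5, 23)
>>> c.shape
(11, 11, 23)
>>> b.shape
(5, 23, 23)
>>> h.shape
(11,)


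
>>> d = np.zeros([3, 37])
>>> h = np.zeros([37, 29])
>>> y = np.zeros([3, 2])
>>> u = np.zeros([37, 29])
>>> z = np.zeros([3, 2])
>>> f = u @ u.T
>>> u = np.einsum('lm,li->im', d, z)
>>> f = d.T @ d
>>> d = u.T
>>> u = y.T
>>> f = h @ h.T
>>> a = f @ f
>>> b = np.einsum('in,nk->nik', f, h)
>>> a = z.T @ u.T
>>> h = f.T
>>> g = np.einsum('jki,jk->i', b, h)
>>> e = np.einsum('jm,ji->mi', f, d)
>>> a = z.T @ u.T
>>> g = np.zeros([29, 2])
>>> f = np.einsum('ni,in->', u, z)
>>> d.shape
(37, 2)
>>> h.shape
(37, 37)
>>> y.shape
(3, 2)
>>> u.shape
(2, 3)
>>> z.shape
(3, 2)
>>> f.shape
()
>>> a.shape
(2, 2)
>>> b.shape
(37, 37, 29)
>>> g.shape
(29, 2)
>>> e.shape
(37, 2)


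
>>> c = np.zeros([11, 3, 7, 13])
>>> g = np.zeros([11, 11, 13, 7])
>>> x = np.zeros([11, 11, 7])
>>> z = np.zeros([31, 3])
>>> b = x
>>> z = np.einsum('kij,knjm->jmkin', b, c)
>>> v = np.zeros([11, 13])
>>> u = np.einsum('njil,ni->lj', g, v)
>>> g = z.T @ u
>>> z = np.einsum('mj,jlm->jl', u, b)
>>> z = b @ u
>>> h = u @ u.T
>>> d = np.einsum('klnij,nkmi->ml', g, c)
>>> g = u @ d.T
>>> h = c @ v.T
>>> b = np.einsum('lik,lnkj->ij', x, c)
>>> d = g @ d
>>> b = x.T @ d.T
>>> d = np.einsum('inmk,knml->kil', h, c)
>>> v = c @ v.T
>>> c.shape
(11, 3, 7, 13)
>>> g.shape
(7, 7)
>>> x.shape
(11, 11, 7)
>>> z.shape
(11, 11, 11)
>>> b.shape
(7, 11, 7)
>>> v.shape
(11, 3, 7, 11)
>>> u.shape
(7, 11)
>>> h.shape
(11, 3, 7, 11)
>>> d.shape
(11, 11, 13)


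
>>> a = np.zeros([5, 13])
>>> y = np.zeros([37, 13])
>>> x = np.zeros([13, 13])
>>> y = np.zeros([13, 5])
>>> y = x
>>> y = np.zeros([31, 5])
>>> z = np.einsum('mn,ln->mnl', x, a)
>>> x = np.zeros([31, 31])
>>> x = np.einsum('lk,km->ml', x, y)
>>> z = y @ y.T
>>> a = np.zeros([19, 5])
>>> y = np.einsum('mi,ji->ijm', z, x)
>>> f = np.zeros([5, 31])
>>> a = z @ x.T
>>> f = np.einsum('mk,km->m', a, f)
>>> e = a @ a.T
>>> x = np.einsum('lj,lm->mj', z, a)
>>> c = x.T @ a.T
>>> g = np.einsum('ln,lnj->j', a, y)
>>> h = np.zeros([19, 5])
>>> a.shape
(31, 5)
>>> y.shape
(31, 5, 31)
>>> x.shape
(5, 31)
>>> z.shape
(31, 31)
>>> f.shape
(31,)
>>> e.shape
(31, 31)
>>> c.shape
(31, 31)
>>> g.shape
(31,)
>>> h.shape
(19, 5)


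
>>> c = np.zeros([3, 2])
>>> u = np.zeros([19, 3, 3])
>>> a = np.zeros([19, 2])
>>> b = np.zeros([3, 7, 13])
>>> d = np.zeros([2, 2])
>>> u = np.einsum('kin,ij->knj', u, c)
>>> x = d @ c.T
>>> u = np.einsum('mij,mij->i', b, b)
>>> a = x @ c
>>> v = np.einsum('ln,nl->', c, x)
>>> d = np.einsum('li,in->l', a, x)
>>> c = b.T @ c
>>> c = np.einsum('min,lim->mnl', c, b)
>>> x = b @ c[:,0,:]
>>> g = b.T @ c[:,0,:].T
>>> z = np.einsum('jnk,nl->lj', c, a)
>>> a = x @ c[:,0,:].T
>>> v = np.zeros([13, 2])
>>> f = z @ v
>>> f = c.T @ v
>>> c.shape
(13, 2, 3)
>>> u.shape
(7,)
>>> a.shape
(3, 7, 13)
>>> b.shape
(3, 7, 13)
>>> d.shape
(2,)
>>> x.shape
(3, 7, 3)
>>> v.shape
(13, 2)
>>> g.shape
(13, 7, 13)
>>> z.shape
(2, 13)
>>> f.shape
(3, 2, 2)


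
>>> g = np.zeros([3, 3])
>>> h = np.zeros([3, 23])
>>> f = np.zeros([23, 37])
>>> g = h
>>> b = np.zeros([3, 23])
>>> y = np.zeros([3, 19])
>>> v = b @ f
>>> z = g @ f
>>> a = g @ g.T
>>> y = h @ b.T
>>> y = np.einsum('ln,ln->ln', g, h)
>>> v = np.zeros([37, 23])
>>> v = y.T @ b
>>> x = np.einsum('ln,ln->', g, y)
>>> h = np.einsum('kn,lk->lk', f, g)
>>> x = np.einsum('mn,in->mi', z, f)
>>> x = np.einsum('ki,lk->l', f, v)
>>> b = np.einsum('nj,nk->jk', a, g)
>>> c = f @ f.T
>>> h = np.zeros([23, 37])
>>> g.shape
(3, 23)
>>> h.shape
(23, 37)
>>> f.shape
(23, 37)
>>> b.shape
(3, 23)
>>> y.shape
(3, 23)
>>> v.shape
(23, 23)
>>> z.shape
(3, 37)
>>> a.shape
(3, 3)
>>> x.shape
(23,)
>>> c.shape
(23, 23)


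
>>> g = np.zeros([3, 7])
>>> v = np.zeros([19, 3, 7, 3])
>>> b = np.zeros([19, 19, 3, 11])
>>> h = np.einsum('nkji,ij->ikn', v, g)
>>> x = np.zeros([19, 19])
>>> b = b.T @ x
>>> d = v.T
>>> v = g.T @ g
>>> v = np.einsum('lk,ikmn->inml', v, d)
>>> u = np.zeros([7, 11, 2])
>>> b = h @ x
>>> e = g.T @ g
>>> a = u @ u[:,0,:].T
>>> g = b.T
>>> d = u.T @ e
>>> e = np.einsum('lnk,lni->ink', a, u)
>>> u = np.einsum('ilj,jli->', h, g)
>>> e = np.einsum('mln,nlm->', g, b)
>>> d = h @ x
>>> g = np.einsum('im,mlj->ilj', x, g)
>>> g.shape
(19, 3, 3)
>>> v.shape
(3, 19, 3, 7)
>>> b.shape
(3, 3, 19)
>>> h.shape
(3, 3, 19)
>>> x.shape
(19, 19)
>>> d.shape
(3, 3, 19)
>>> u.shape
()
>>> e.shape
()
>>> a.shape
(7, 11, 7)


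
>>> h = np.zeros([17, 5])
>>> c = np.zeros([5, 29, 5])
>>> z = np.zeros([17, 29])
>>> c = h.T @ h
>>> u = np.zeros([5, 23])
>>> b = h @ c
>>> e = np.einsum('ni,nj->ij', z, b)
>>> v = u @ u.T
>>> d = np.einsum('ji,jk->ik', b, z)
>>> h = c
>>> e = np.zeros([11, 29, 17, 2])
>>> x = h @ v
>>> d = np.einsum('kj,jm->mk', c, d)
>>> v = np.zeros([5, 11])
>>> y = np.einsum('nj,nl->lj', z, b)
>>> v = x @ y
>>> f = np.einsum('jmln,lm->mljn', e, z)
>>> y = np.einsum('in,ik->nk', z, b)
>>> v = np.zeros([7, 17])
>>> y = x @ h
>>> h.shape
(5, 5)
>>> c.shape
(5, 5)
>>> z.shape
(17, 29)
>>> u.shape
(5, 23)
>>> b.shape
(17, 5)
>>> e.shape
(11, 29, 17, 2)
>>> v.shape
(7, 17)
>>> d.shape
(29, 5)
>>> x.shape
(5, 5)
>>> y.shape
(5, 5)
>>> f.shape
(29, 17, 11, 2)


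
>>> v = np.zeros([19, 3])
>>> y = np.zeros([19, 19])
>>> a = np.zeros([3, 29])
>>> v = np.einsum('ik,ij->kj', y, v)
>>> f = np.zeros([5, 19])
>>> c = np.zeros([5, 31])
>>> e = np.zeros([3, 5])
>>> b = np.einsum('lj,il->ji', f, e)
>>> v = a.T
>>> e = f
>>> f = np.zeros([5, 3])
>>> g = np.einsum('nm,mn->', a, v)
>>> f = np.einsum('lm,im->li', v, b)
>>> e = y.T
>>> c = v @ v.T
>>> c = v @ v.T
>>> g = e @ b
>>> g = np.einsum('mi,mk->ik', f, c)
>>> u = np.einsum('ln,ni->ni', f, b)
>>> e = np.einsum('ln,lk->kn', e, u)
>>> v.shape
(29, 3)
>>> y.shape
(19, 19)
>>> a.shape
(3, 29)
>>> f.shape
(29, 19)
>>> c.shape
(29, 29)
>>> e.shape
(3, 19)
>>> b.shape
(19, 3)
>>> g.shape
(19, 29)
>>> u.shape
(19, 3)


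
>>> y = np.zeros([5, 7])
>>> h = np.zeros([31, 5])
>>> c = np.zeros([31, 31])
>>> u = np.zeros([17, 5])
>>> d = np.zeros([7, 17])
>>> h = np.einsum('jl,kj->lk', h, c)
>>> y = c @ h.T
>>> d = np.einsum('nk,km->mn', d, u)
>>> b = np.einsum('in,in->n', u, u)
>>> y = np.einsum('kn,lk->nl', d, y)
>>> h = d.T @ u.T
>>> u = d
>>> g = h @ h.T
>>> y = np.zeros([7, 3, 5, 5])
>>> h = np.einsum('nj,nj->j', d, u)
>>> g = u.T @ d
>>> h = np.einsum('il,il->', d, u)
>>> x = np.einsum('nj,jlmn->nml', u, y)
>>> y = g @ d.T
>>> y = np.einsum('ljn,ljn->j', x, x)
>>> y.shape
(5,)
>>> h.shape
()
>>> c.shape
(31, 31)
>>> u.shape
(5, 7)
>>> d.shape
(5, 7)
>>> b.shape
(5,)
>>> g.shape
(7, 7)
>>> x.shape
(5, 5, 3)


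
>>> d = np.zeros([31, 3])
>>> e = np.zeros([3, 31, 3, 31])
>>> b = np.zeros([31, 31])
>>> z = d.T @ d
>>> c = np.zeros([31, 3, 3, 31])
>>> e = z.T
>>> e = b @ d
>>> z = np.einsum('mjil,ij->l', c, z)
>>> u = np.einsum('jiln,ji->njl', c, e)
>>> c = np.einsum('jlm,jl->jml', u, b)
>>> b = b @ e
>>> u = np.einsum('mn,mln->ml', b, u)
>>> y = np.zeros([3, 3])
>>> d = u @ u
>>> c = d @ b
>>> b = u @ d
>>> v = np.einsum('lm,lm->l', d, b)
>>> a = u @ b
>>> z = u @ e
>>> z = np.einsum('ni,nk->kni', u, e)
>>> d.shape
(31, 31)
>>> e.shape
(31, 3)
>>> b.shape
(31, 31)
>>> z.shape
(3, 31, 31)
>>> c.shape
(31, 3)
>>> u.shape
(31, 31)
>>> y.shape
(3, 3)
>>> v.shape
(31,)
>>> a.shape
(31, 31)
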